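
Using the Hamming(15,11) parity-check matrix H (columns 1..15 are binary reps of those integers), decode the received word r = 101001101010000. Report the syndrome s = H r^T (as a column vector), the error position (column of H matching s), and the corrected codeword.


s = (0, 0, 0, 1)^T, error position = 1, corrected codeword c = 001001101010000

Compute s = H r^T mod 2 one row at a time:
  s_1 = 0 + 1 + 0 + 1 + 0 + 0 + 0 + 0 = 2 ≡ 0 (mod 2).
  s_2 = 0 + 0 + 1 + 1 + 0 + 0 + 0 + 0 = 2 ≡ 0 (mod 2).
  s_3 = 0 + 1 + 1 + 1 + 0 + 1 + 0 + 0 = 4 ≡ 0 (mod 2).
  s_4 = 1 + 1 + 0 + 1 + 1 + 1 + 0 + 0 = 5 ≡ 1 (mod 2).
s = (0, 0, 0, 1)^T — this equals column 1 of H (binary 0001), so error is at position 1.
Correct: flip bit 1 of r = 101001101010000 to get c = 001001101010000.


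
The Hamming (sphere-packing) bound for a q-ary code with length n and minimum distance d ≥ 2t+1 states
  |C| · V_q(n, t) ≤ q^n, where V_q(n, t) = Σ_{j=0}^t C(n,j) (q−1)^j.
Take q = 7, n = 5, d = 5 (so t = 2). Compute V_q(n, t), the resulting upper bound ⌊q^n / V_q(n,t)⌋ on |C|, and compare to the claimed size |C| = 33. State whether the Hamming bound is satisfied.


V_q(n, t) = 391, q^n = 16807, Hamming bound = 42, |C| = 33 ≤ bound (satisfied).

Step 1: Compute V_q(n, t) = Σ_{j=0}^2 C(n, j) (q−1)^j.
  j = 0: C(5,0)·(6)^0 = 1·1 = 1.
  j = 1: C(5,1)·(6)^1 = 5·6 = 30.
  j = 2: C(5,2)·(6)^2 = 10·36 = 360.
  V_q(n, t) = 1 + 30 + 360 = 391.
Step 2: q^n = 7^5 = 16807.
Step 3: Hamming bound ⌊q^n / V_q(n,t)⌋ = ⌊16807/391⌋ = 42.
Step 4: Compare |C| = 33 to 42: satisfied.
The claimed |C| lies below the Hamming bound.


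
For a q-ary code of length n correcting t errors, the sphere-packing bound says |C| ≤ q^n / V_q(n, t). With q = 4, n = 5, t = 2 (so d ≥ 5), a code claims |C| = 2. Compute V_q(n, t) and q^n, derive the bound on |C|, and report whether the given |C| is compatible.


V_q(n, t) = 106, q^n = 1024, Hamming bound = 9, |C| = 2 ≤ bound (satisfied).

Step 1: Compute V_q(n, t) = Σ_{j=0}^2 C(n, j) (q−1)^j.
  j = 0: C(5,0)·(3)^0 = 1·1 = 1.
  j = 1: C(5,1)·(3)^1 = 5·3 = 15.
  j = 2: C(5,2)·(3)^2 = 10·9 = 90.
  V_q(n, t) = 1 + 15 + 90 = 106.
Step 2: q^n = 4^5 = 1024.
Step 3: Hamming bound ⌊q^n / V_q(n,t)⌋ = ⌊1024/106⌋ = 9.
Step 4: Compare |C| = 2 to 9: satisfied.
The claimed |C| lies below the Hamming bound.


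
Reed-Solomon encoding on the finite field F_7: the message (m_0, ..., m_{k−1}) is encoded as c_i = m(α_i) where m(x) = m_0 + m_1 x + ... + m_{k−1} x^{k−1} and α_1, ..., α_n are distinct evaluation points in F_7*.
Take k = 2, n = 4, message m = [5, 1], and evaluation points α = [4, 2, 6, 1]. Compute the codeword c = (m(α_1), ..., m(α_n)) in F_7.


c = [2, 0, 4, 6]

Message polynomial: m(x) = 5 + 1·x (mod 7).
For each evaluation point α_i, compute m(α_i) mod 7:
  α_1 = 4: Horner steps 1 → 2, so m(4) = 2.
  α_2 = 2: Horner steps 1 → 0, so m(2) = 0.
  α_3 = 6: Horner steps 1 → 4, so m(6) = 4.
  α_4 = 1: Horner steps 1 → 6, so m(1) = 6.
Codeword c = [2, 0, 4, 6] ∈ F_7^4.


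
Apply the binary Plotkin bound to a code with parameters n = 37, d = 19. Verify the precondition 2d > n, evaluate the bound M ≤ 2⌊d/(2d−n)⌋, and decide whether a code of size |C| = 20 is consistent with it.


Plotkin bound M ≤ 38; given |C| = 20 ≤ bound (satisfied).

Check applicability: 2d = 38, n = 37.
2d − n = 1 > 0, so Plotkin applies.
Compute d/(2d−n) = 19/1 ≈ 19.0000.
⌊d/(2d−n)⌋ = 19.
Plotkin bound: M ≤ 2·19 = 38.
Given |C| = 20, check: satisfied.
This |C| is below the Plotkin bound.


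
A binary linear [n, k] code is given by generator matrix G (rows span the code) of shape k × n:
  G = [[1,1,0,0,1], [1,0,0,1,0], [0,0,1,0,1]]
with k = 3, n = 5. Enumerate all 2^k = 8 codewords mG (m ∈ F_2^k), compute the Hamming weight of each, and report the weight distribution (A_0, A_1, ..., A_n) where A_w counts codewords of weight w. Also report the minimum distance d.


Weight distribution: A_0 = 1, A_2 = 2, A_3 = 4, A_4 = 1. Minimum distance d = 2.

Enumerate all 2^3 = 8 messages m ∈ F_2^3.
For each, compute codeword c = mG in F_2^5, then tally its weight.
  m = 000 → c = 00000, weight = 0.
  m = 100 → c = 11001, weight = 3.
  m = 010 → c = 10010, weight = 2.
  m = 110 → c = 01011, weight = 3.
  m = 001 → c = 00101, weight = 2.
  m = 101 → c = 11100, weight = 3.
  m = 011 → c = 10111, weight = 4.
  m = 111 → c = 01110, weight = 3.
Tally weights:
  weight 0: 1 codewords.
  weight 2: 2 codewords.
  weight 3: 4 codewords.
  weight 4: 1 codewords.
Minimum distance d = smallest w > 0 with A_w > 0 = 2.
Sanity: Σ A_w = 8 = 2^3 = 8 ✓.


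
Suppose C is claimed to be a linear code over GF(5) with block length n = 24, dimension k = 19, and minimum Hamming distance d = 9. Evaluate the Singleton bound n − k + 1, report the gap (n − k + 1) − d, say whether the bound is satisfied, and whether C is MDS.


Singleton RHS = n − k + 1 = 6, slack = -3, bound violated (no such code; not MDS).

Singleton bound: d ≤ n − k + 1.
Here n = 24, k = 19, so n − k + 1 = 6.
Given d = 9, check d ≤ 6: NO.
Slack = (n − k + 1) − d = -3.
The slack is negative: d = 9 exceeds n − k + 1 = 6 by 3, so the Singleton bound is violated and no linear [24, 19, 9]_5 code can exist. In particular it is not MDS (MDS requires d = n − k + 1 exactly).
Description: the claimed parameters are [24, 19, 9]_5; such a code would be impossible (violates the Singleton bound).


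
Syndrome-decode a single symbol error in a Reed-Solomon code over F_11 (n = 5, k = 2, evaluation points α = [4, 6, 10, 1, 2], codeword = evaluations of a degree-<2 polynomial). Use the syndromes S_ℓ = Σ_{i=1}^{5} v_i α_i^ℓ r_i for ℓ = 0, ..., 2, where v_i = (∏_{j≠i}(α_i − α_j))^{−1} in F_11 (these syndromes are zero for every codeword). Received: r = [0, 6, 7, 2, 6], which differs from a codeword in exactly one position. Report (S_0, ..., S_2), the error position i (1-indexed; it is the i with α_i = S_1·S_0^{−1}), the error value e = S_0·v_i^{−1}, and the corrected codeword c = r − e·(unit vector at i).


S = (6, 1, 2), error at position 5, error magnitude e = 1, c = [0, 6, 7, 2, 5].

Step 1: column multipliers v_i = (∏_{j≠i}(α_i − α_j))^{−1} mod 11.
  i = 1 (α = 4): (4−6)(4−10)(4−1)(4−2) = (−2)·(−6)·3·2 = 72 ≡ 6, so v_1 = 6^{−1} = 2 (mod 11).
  i = 2 (α = 6): (6−4)(6−10)(6−1)(6−2) = 2·(−4)·5·4 = −160 ≡ 5, so v_2 = 5^{−1} = 9 (mod 11).
  i = 3 (α = 10): (10−4)(10−6)(10−1)(10−2) = 6·4·9·8 = 1728 ≡ 1, so v_3 = 1^{−1} = 1 (mod 11).
  i = 4 (α = 1): (1−4)(1−6)(1−10)(1−2) = (−3)·(−5)·(−9)·(−1) = 135 ≡ 3, so v_4 = 3^{−1} = 4 (mod 11).
  i = 5 (α = 2): (2−4)(2−6)(2−10)(2−1) = (−2)·(−4)·(−8)·1 = −64 ≡ 2, so v_5 = 2^{−1} = 6 (mod 11).
  v = [2, 9, 1, 4, 6].
Step 2: syndromes of r = [0, 6, 7, 2, 6] (all sums mod 11).
  S_0 = Σ v_i r_i = 2·0 + 9·6 + 1·7 + 4·2 + 6·6 = 105 ≡ 6.
  S_1 = Σ v_i α_i r_i = 2·4·0 + 9·6·6 + 1·10·7 + 4·1·2 + 6·2·6 = 474 ≡ 1.
  α_i^2 mod 11 = [5, 3, 1, 1, 4].
  S_2 = Σ v_i α_i^2 r_i = 2·5·0 + 9·3·6 + 1·1·7 + 4·1·2 + 6·4·6 = 321 ≡ 2.
  S = (6, 1, 2) ≠ 0, so r is not a codeword (an error is present).
Step 3: locate the error. For a single error e at position i, S_ℓ = v_i·e·α_i^ℓ, so α_err = S_1/S_0.
  S_0^{−1} = 6^{−1} = 2 (mod 11), so α_err = 1·2 = 2 ≡ 2 = α_5. Error position i = 5.
  Consistency check: S_2/S_1 = 2·1 = 2 ≡ 2 = α_err ✓ (single-error assumption holds).
Step 4: error magnitude e = S_0/v_5 = S_0·∏_{j≠5}(α_5 − α_j) = 6·2 = 12 ≡ 1 (mod 11).
Step 5: correct position 5: c_5 = r_5 − e = 6 − 1 ≡ 5 (mod 11). Hence c = [0, 6, 7, 2, 5].
  Check: interpolating c through the α_i gives m(x) = 10 + 3·x (degree < 2) with m(α_i) = c_i for every i, so c is indeed a codeword.


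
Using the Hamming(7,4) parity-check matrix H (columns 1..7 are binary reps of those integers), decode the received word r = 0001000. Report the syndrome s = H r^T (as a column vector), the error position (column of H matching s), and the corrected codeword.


s = (1, 0, 0)^T, error position = 4, corrected codeword c = 0000000

Compute s = H r^T mod 2 one row at a time:
  s_1 = 1 + 0 + 0 + 0 = 1 ≡ 1 (mod 2).
  s_2 = 0 + 0 + 0 + 0 = 0 ≡ 0 (mod 2).
  s_3 = 0 + 0 + 0 + 0 = 0 ≡ 0 (mod 2).
s = (1, 0, 0)^T — this equals column 4 of H (binary 100), so error is at position 4.
Correct: flip bit 4 of r = 0001000 to get c = 0000000.


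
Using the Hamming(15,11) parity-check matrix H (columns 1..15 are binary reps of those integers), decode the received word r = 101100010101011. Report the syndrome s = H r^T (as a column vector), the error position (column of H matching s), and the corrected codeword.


s = (1, 0, 0, 1)^T, error position = 9, corrected codeword c = 101100011101011

Compute s = H r^T mod 2 one row at a time:
  s_1 = 1 + 0 + 1 + 0 + 1 + 0 + 1 + 1 = 5 ≡ 1 (mod 2).
  s_2 = 1 + 0 + 0 + 0 + 1 + 0 + 1 + 1 = 4 ≡ 0 (mod 2).
  s_3 = 0 + 1 + 0 + 0 + 1 + 0 + 1 + 1 = 4 ≡ 0 (mod 2).
  s_4 = 1 + 1 + 0 + 0 + 0 + 0 + 0 + 1 = 3 ≡ 1 (mod 2).
s = (1, 0, 0, 1)^T — this equals column 9 of H (binary 1001), so error is at position 9.
Correct: flip bit 9 of r = 101100010101011 to get c = 101100011101011.


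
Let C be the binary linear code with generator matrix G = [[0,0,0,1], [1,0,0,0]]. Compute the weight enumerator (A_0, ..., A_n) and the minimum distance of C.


Weight distribution: A_0 = 1, A_1 = 2, A_2 = 1. Minimum distance d = 1.

Enumerate all 2^2 = 4 messages m ∈ F_2^2.
For each, compute codeword c = mG in F_2^4, then tally its weight.
  m = 00 → c = 0000, weight = 0.
  m = 10 → c = 0001, weight = 1.
  m = 01 → c = 1000, weight = 1.
  m = 11 → c = 1001, weight = 2.
Tally weights:
  weight 0: 1 codewords.
  weight 1: 2 codewords.
  weight 2: 1 codewords.
Minimum distance d = smallest w > 0 with A_w > 0 = 1.
Sanity: Σ A_w = 4 = 2^2 = 4 ✓.


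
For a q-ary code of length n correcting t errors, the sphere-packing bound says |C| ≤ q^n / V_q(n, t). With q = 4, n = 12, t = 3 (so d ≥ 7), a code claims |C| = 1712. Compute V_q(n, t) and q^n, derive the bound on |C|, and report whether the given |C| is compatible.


V_q(n, t) = 6571, q^n = 16777216, Hamming bound = 2553, |C| = 1712 ≤ bound (satisfied).

Step 1: Compute V_q(n, t) = Σ_{j=0}^3 C(n, j) (q−1)^j.
  j = 0: C(12,0)·(3)^0 = 1·1 = 1.
  j = 1: C(12,1)·(3)^1 = 12·3 = 36.
  j = 2: C(12,2)·(3)^2 = 66·9 = 594.
  j = 3: C(12,3)·(3)^3 = 220·27 = 5940.
  V_q(n, t) = 1 + 36 + 594 + 5940 = 6571.
Step 2: q^n = 4^12 = 16777216.
Step 3: Hamming bound ⌊q^n / V_q(n,t)⌋ = ⌊16777216/6571⌋ = 2553.
Step 4: Compare |C| = 1712 to 2553: satisfied.
The claimed |C| lies below the Hamming bound.


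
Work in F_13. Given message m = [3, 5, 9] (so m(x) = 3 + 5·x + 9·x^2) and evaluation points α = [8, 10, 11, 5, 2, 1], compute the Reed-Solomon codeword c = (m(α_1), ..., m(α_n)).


c = [8, 4, 3, 6, 10, 4]

Message polynomial: m(x) = 3 + 5·x + 9·x^2 (mod 13).
For each evaluation point α_i, compute m(α_i) mod 13:
  α_1 = 8: Horner steps 9 → 12 → 8, so m(8) = 8.
  α_2 = 10: Horner steps 9 → 4 → 4, so m(10) = 4.
  α_3 = 11: Horner steps 9 → 0 → 3, so m(11) = 3.
  α_4 = 5: Horner steps 9 → 11 → 6, so m(5) = 6.
  α_5 = 2: Horner steps 9 → 10 → 10, so m(2) = 10.
  α_6 = 1: Horner steps 9 → 1 → 4, so m(1) = 4.
Codeword c = [8, 4, 3, 6, 10, 4] ∈ F_13^6.


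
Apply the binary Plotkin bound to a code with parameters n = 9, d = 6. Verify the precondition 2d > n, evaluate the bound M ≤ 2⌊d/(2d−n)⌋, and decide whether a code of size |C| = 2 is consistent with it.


Plotkin bound M ≤ 4; given |C| = 2 ≤ bound (satisfied).

Check applicability: 2d = 12, n = 9.
2d − n = 3 > 0, so Plotkin applies.
Compute d/(2d−n) = 6/3 ≈ 2.0000.
⌊d/(2d−n)⌋ = 2.
Plotkin bound: M ≤ 2·2 = 4.
Given |C| = 2, check: satisfied.
This |C| is below the Plotkin bound.


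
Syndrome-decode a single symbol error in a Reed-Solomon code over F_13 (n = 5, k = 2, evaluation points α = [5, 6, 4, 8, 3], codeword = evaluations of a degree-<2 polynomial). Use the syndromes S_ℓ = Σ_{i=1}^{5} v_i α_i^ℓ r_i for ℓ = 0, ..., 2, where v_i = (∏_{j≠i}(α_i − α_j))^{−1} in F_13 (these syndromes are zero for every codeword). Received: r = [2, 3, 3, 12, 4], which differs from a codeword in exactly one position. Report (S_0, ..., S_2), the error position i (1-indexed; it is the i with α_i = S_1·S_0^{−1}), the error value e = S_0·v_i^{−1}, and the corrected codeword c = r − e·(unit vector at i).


S = (2, 12, 7), error at position 2, error magnitude e = 2, c = [2, 1, 3, 12, 4].

Step 1: column multipliers v_i = (∏_{j≠i}(α_i − α_j))^{−1} mod 13.
  i = 1 (α = 5): (5−6)(5−4)(5−8)(5−3) = (−1)·1·(−3)·2 = 6 ≡ 6, so v_1 = 6^{−1} = 11 (mod 13).
  i = 2 (α = 6): (6−5)(6−4)(6−8)(6−3) = 1·2·(−2)·3 = −12 ≡ 1, so v_2 = 1^{−1} = 1 (mod 13).
  i = 3 (α = 4): (4−5)(4−6)(4−8)(4−3) = (−1)·(−2)·(−4)·1 = −8 ≡ 5, so v_3 = 5^{−1} = 8 (mod 13).
  i = 4 (α = 8): (8−5)(8−6)(8−4)(8−3) = 3·2·4·5 = 120 ≡ 3, so v_4 = 3^{−1} = 9 (mod 13).
  i = 5 (α = 3): (3−5)(3−6)(3−4)(3−8) = (−2)·(−3)·(−1)·(−5) = 30 ≡ 4, so v_5 = 4^{−1} = 10 (mod 13).
  v = [11, 1, 8, 9, 10].
Step 2: syndromes of r = [2, 3, 3, 12, 4] (all sums mod 13).
  S_0 = Σ v_i r_i = 11·2 + 1·3 + 8·3 + 9·12 + 10·4 = 197 ≡ 2.
  S_1 = Σ v_i α_i r_i = 11·5·2 + 1·6·3 + 8·4·3 + 9·8·12 + 10·3·4 = 1208 ≡ 12.
  α_i^2 mod 13 = [12, 10, 3, 12, 9].
  S_2 = Σ v_i α_i^2 r_i = 11·12·2 + 1·10·3 + 8·3·3 + 9·12·12 + 10·9·4 = 2022 ≡ 7.
  S = (2, 12, 7) ≠ 0, so r is not a codeword (an error is present).
Step 3: locate the error. For a single error e at position i, S_ℓ = v_i·e·α_i^ℓ, so α_err = S_1/S_0.
  S_0^{−1} = 2^{−1} = 7 (mod 13), so α_err = 12·7 = 84 ≡ 6 = α_2. Error position i = 2.
  Consistency check: S_2/S_1 = 7·12 = 84 ≡ 6 = α_err ✓ (single-error assumption holds).
Step 4: error magnitude e = S_0/v_2 = S_0·∏_{j≠2}(α_2 − α_j) = 2·1 = 2 ≡ 2 (mod 13).
Step 5: correct position 2: c_2 = r_2 − e = 3 − 2 ≡ 1 (mod 13). Hence c = [2, 1, 3, 12, 4].
  Check: interpolating c through the α_i gives m(x) = 7 + 12·x (degree < 2) with m(α_i) = c_i for every i, so c is indeed a codeword.


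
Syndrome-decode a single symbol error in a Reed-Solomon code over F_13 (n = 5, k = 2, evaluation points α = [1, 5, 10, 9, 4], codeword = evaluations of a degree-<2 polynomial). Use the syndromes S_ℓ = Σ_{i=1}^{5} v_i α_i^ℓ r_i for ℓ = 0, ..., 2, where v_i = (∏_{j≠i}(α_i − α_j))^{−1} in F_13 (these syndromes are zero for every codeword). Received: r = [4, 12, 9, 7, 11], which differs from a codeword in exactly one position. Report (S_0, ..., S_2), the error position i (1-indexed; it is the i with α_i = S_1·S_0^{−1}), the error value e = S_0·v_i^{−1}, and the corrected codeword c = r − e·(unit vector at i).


S = (1, 4, 3), error at position 5, error magnitude e = 1, c = [4, 12, 9, 7, 10].

Step 1: column multipliers v_i = (∏_{j≠i}(α_i − α_j))^{−1} mod 13.
  i = 1 (α = 1): (1−5)(1−10)(1−9)(1−4) = (−4)·(−9)·(−8)·(−3) = 864 ≡ 6, so v_1 = 6^{−1} = 11 (mod 13).
  i = 2 (α = 5): (5−1)(5−10)(5−9)(5−4) = 4·(−5)·(−4)·1 = 80 ≡ 2, so v_2 = 2^{−1} = 7 (mod 13).
  i = 3 (α = 10): (10−1)(10−5)(10−9)(10−4) = 9·5·1·6 = 270 ≡ 10, so v_3 = 10^{−1} = 4 (mod 13).
  i = 4 (α = 9): (9−1)(9−5)(9−10)(9−4) = 8·4·(−1)·5 = −160 ≡ 9, so v_4 = 9^{−1} = 3 (mod 13).
  i = 5 (α = 4): (4−1)(4−5)(4−10)(4−9) = 3·(−1)·(−6)·(−5) = −90 ≡ 1, so v_5 = 1^{−1} = 1 (mod 13).
  v = [11, 7, 4, 3, 1].
Step 2: syndromes of r = [4, 12, 9, 7, 11] (all sums mod 13).
  S_0 = Σ v_i r_i = 11·4 + 7·12 + 4·9 + 3·7 + 1·11 = 196 ≡ 1.
  S_1 = Σ v_i α_i r_i = 11·1·4 + 7·5·12 + 4·10·9 + 3·9·7 + 1·4·11 = 1057 ≡ 4.
  α_i^2 mod 13 = [1, 12, 9, 3, 3].
  S_2 = Σ v_i α_i^2 r_i = 11·1·4 + 7·12·12 + 4·9·9 + 3·3·7 + 1·3·11 = 1472 ≡ 3.
  S = (1, 4, 3) ≠ 0, so r is not a codeword (an error is present).
Step 3: locate the error. For a single error e at position i, S_ℓ = v_i·e·α_i^ℓ, so α_err = S_1/S_0.
  S_0^{−1} = 1^{−1} = 1 (mod 13), so α_err = 4·1 = 4 ≡ 4 = α_5. Error position i = 5.
  Consistency check: S_2/S_1 = 3·10 = 30 ≡ 4 = α_err ✓ (single-error assumption holds).
Step 4: error magnitude e = S_0/v_5 = S_0·∏_{j≠5}(α_5 − α_j) = 1·1 = 1 ≡ 1 (mod 13).
Step 5: correct position 5: c_5 = r_5 − e = 11 − 1 ≡ 10 (mod 13). Hence c = [4, 12, 9, 7, 10].
  Check: interpolating c through the α_i gives m(x) = 2 + 2·x (degree < 2) with m(α_i) = c_i for every i, so c is indeed a codeword.


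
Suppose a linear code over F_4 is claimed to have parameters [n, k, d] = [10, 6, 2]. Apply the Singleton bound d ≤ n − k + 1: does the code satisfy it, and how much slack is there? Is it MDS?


Singleton RHS = n − k + 1 = 5, slack = 3, bound satisfied, not MDS.

Singleton bound: d ≤ n − k + 1.
Here n = 10, k = 6, so n − k + 1 = 5.
Given d = 2, check d ≤ 5: YES.
Slack = (n − k + 1) − d = 3.
The code is NOT MDS (slack = 3 > 0).
Description: the claimed parameters are [10, 6, 2]_4; such a code would be non-MDS.


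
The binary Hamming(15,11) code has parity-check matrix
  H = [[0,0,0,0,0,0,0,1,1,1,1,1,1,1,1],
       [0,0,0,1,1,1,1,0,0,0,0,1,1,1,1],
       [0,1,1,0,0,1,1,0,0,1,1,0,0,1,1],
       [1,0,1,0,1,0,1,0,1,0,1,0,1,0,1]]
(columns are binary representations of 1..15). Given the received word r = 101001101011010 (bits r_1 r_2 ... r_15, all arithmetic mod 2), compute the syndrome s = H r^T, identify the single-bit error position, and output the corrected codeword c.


s = (0, 0, 1, 1)^T, error position = 3, corrected codeword c = 100001101011010

Compute s = H r^T mod 2 one row at a time:
  s_1 = 0 + 1 + 0 + 1 + 1 + 0 + 1 + 0 = 4 ≡ 0 (mod 2).
  s_2 = 0 + 0 + 1 + 1 + 1 + 0 + 1 + 0 = 4 ≡ 0 (mod 2).
  s_3 = 0 + 1 + 1 + 1 + 0 + 1 + 1 + 0 = 5 ≡ 1 (mod 2).
  s_4 = 1 + 1 + 0 + 1 + 1 + 1 + 0 + 0 = 5 ≡ 1 (mod 2).
s = (0, 0, 1, 1)^T — this equals column 3 of H (binary 0011), so error is at position 3.
Correct: flip bit 3 of r = 101001101011010 to get c = 100001101011010.


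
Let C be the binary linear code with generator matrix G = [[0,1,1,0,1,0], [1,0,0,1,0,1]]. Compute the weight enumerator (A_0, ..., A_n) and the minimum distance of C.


Weight distribution: A_0 = 1, A_3 = 2, A_6 = 1. Minimum distance d = 3.

Enumerate all 2^2 = 4 messages m ∈ F_2^2.
For each, compute codeword c = mG in F_2^6, then tally its weight.
  m = 00 → c = 000000, weight = 0.
  m = 10 → c = 011010, weight = 3.
  m = 01 → c = 100101, weight = 3.
  m = 11 → c = 111111, weight = 6.
Tally weights:
  weight 0: 1 codewords.
  weight 3: 2 codewords.
  weight 6: 1 codewords.
Minimum distance d = smallest w > 0 with A_w > 0 = 3.
Sanity: Σ A_w = 4 = 2^2 = 4 ✓.


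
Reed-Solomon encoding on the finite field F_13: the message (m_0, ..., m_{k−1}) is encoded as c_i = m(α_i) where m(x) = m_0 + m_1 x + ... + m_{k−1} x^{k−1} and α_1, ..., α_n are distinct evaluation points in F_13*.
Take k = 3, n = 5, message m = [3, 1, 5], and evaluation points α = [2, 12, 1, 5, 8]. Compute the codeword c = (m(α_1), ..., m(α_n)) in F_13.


c = [12, 7, 9, 3, 6]

Message polynomial: m(x) = 3 + 1·x + 5·x^2 (mod 13).
For each evaluation point α_i, compute m(α_i) mod 13:
  α_1 = 2: Horner steps 5 → 11 → 12, so m(2) = 12.
  α_2 = 12: Horner steps 5 → 9 → 7, so m(12) = 7.
  α_3 = 1: Horner steps 5 → 6 → 9, so m(1) = 9.
  α_4 = 5: Horner steps 5 → 0 → 3, so m(5) = 3.
  α_5 = 8: Horner steps 5 → 2 → 6, so m(8) = 6.
Codeword c = [12, 7, 9, 3, 6] ∈ F_13^5.


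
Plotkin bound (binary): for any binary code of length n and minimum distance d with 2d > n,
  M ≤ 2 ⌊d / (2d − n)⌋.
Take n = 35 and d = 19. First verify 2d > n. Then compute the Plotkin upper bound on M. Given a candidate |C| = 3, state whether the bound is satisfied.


Plotkin bound M ≤ 12; given |C| = 3 ≤ bound (satisfied).

Check applicability: 2d = 38, n = 35.
2d − n = 3 > 0, so Plotkin applies.
Compute d/(2d−n) = 19/3 ≈ 6.3333.
⌊d/(2d−n)⌋ = 6.
Plotkin bound: M ≤ 2·6 = 12.
Given |C| = 3, check: satisfied.
This |C| is below the Plotkin bound.


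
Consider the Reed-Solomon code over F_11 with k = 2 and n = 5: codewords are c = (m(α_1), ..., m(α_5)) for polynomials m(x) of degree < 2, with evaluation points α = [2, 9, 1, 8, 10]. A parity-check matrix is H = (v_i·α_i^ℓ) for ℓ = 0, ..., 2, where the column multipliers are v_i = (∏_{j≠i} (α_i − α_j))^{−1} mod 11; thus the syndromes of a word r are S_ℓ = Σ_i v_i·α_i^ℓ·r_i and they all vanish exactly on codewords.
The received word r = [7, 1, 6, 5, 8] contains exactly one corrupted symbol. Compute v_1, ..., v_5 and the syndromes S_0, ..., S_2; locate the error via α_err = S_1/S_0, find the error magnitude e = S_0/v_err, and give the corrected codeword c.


S = (8, 8, 8), error at position 3, error magnitude e = 6, c = [7, 1, 0, 5, 8].

Step 1: column multipliers v_i = (∏_{j≠i}(α_i − α_j))^{−1} mod 11.
  i = 1 (α = 2): (2−9)(2−1)(2−8)(2−10) = (−7)·1·(−6)·(−8) = −336 ≡ 5, so v_1 = 5^{−1} = 9 (mod 11).
  i = 2 (α = 9): (9−2)(9−1)(9−8)(9−10) = 7·8·1·(−1) = −56 ≡ 10, so v_2 = 10^{−1} = 10 (mod 11).
  i = 3 (α = 1): (1−2)(1−9)(1−8)(1−10) = (−1)·(−8)·(−7)·(−9) = 504 ≡ 9, so v_3 = 9^{−1} = 5 (mod 11).
  i = 4 (α = 8): (8−2)(8−9)(8−1)(8−10) = 6·(−1)·7·(−2) = 84 ≡ 7, so v_4 = 7^{−1} = 8 (mod 11).
  i = 5 (α = 10): (10−2)(10−9)(10−1)(10−8) = 8·1·9·2 = 144 ≡ 1, so v_5 = 1^{−1} = 1 (mod 11).
  v = [9, 10, 5, 8, 1].
Step 2: syndromes of r = [7, 1, 6, 5, 8] (all sums mod 11).
  S_0 = Σ v_i r_i = 9·7 + 10·1 + 5·6 + 8·5 + 1·8 = 151 ≡ 8.
  S_1 = Σ v_i α_i r_i = 9·2·7 + 10·9·1 + 5·1·6 + 8·8·5 + 1·10·8 = 646 ≡ 8.
  α_i^2 mod 11 = [4, 4, 1, 9, 1].
  S_2 = Σ v_i α_i^2 r_i = 9·4·7 + 10·4·1 + 5·1·6 + 8·9·5 + 1·1·8 = 690 ≡ 8.
  S = (8, 8, 8) ≠ 0, so r is not a codeword (an error is present).
Step 3: locate the error. For a single error e at position i, S_ℓ = v_i·e·α_i^ℓ, so α_err = S_1/S_0.
  S_0^{−1} = 8^{−1} = 7 (mod 11), so α_err = 8·7 = 56 ≡ 1 = α_3. Error position i = 3.
  Consistency check: S_2/S_1 = 8·7 = 56 ≡ 1 = α_err ✓ (single-error assumption holds).
Step 4: error magnitude e = S_0/v_3 = S_0·∏_{j≠3}(α_3 − α_j) = 8·9 = 72 ≡ 6 (mod 11).
Step 5: correct position 3: c_3 = r_3 − e = 6 − 6 ≡ 0 (mod 11). Hence c = [7, 1, 0, 5, 8].
  Check: interpolating c through the α_i gives m(x) = 4 + 7·x (degree < 2) with m(α_i) = c_i for every i, so c is indeed a codeword.


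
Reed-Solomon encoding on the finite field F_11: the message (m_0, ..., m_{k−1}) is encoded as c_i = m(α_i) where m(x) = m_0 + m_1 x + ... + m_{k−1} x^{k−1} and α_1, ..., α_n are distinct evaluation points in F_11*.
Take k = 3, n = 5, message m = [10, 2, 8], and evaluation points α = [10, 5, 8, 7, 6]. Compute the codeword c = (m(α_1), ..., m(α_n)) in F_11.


c = [5, 0, 10, 9, 2]

Message polynomial: m(x) = 10 + 2·x + 8·x^2 (mod 11).
For each evaluation point α_i, compute m(α_i) mod 11:
  α_1 = 10: Horner steps 8 → 5 → 5, so m(10) = 5.
  α_2 = 5: Horner steps 8 → 9 → 0, so m(5) = 0.
  α_3 = 8: Horner steps 8 → 0 → 10, so m(8) = 10.
  α_4 = 7: Horner steps 8 → 3 → 9, so m(7) = 9.
  α_5 = 6: Horner steps 8 → 6 → 2, so m(6) = 2.
Codeword c = [5, 0, 10, 9, 2] ∈ F_11^5.


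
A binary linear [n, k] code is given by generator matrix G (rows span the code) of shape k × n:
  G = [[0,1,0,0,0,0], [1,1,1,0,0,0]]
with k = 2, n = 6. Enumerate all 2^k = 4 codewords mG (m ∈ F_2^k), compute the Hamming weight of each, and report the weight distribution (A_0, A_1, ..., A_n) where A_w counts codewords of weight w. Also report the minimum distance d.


Weight distribution: A_0 = 1, A_1 = 1, A_2 = 1, A_3 = 1. Minimum distance d = 1.

Enumerate all 2^2 = 4 messages m ∈ F_2^2.
For each, compute codeword c = mG in F_2^6, then tally its weight.
  m = 00 → c = 000000, weight = 0.
  m = 10 → c = 010000, weight = 1.
  m = 01 → c = 111000, weight = 3.
  m = 11 → c = 101000, weight = 2.
Tally weights:
  weight 0: 1 codewords.
  weight 1: 1 codewords.
  weight 2: 1 codewords.
  weight 3: 1 codewords.
Minimum distance d = smallest w > 0 with A_w > 0 = 1.
Sanity: Σ A_w = 4 = 2^2 = 4 ✓.


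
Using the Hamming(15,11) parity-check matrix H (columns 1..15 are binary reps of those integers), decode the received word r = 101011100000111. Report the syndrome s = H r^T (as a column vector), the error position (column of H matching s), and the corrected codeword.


s = (1, 0, 1, 0)^T, error position = 10, corrected codeword c = 101011100100111

Compute s = H r^T mod 2 one row at a time:
  s_1 = 0 + 0 + 0 + 0 + 0 + 1 + 1 + 1 = 3 ≡ 1 (mod 2).
  s_2 = 0 + 1 + 1 + 1 + 0 + 1 + 1 + 1 = 6 ≡ 0 (mod 2).
  s_3 = 0 + 1 + 1 + 1 + 0 + 0 + 1 + 1 = 5 ≡ 1 (mod 2).
  s_4 = 1 + 1 + 1 + 1 + 0 + 0 + 1 + 1 = 6 ≡ 0 (mod 2).
s = (1, 0, 1, 0)^T — this equals column 10 of H (binary 1010), so error is at position 10.
Correct: flip bit 10 of r = 101011100000111 to get c = 101011100100111.


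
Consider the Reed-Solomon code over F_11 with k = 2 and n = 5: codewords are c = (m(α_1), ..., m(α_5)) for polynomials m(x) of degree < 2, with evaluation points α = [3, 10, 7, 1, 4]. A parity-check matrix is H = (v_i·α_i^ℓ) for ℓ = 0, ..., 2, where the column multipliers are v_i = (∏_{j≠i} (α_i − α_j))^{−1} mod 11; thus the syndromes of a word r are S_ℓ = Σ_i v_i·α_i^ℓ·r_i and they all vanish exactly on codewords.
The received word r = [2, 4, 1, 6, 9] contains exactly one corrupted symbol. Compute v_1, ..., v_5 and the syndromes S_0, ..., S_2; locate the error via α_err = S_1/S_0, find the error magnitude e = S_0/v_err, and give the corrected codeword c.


S = (6, 7, 10), error at position 1, error magnitude e = 5, c = [8, 4, 1, 6, 9].

Step 1: column multipliers v_i = (∏_{j≠i}(α_i − α_j))^{−1} mod 11.
  i = 1 (α = 3): (3−10)(3−7)(3−1)(3−4) = (−7)·(−4)·2·(−1) = −56 ≡ 10, so v_1 = 10^{−1} = 10 (mod 11).
  i = 2 (α = 10): (10−3)(10−7)(10−1)(10−4) = 7·3·9·6 = 1134 ≡ 1, so v_2 = 1^{−1} = 1 (mod 11).
  i = 3 (α = 7): (7−3)(7−10)(7−1)(7−4) = 4·(−3)·6·3 = −216 ≡ 4, so v_3 = 4^{−1} = 3 (mod 11).
  i = 4 (α = 1): (1−3)(1−10)(1−7)(1−4) = (−2)·(−9)·(−6)·(−3) = 324 ≡ 5, so v_4 = 5^{−1} = 9 (mod 11).
  i = 5 (α = 4): (4−3)(4−10)(4−7)(4−1) = 1·(−6)·(−3)·3 = 54 ≡ 10, so v_5 = 10^{−1} = 10 (mod 11).
  v = [10, 1, 3, 9, 10].
Step 2: syndromes of r = [2, 4, 1, 6, 9] (all sums mod 11).
  S_0 = Σ v_i r_i = 10·2 + 1·4 + 3·1 + 9·6 + 10·9 = 171 ≡ 6.
  S_1 = Σ v_i α_i r_i = 10·3·2 + 1·10·4 + 3·7·1 + 9·1·6 + 10·4·9 = 535 ≡ 7.
  α_i^2 mod 11 = [9, 1, 5, 1, 5].
  S_2 = Σ v_i α_i^2 r_i = 10·9·2 + 1·1·4 + 3·5·1 + 9·1·6 + 10·5·9 = 703 ≡ 10.
  S = (6, 7, 10) ≠ 0, so r is not a codeword (an error is present).
Step 3: locate the error. For a single error e at position i, S_ℓ = v_i·e·α_i^ℓ, so α_err = S_1/S_0.
  S_0^{−1} = 6^{−1} = 2 (mod 11), so α_err = 7·2 = 14 ≡ 3 = α_1. Error position i = 1.
  Consistency check: S_2/S_1 = 10·8 = 80 ≡ 3 = α_err ✓ (single-error assumption holds).
Step 4: error magnitude e = S_0/v_1 = S_0·∏_{j≠1}(α_1 − α_j) = 6·10 = 60 ≡ 5 (mod 11).
Step 5: correct position 1: c_1 = r_1 − e = 2 − 5 ≡ 8 (mod 11). Hence c = [8, 4, 1, 6, 9].
  Check: interpolating c through the α_i gives m(x) = 5 + 1·x (degree < 2) with m(α_i) = c_i for every i, so c is indeed a codeword.


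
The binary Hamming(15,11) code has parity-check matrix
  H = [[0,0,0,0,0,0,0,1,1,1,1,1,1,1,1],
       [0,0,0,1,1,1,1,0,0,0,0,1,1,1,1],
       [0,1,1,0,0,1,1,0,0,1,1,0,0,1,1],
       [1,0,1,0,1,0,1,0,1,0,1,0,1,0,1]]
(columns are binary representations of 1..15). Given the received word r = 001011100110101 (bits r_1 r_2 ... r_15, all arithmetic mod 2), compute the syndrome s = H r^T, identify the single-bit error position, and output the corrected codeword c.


s = (0, 1, 0, 0)^T, error position = 4, corrected codeword c = 001111100110101

Compute s = H r^T mod 2 one row at a time:
  s_1 = 0 + 0 + 1 + 1 + 0 + 1 + 0 + 1 = 4 ≡ 0 (mod 2).
  s_2 = 0 + 1 + 1 + 1 + 0 + 1 + 0 + 1 = 5 ≡ 1 (mod 2).
  s_3 = 0 + 1 + 1 + 1 + 1 + 1 + 0 + 1 = 6 ≡ 0 (mod 2).
  s_4 = 0 + 1 + 1 + 1 + 0 + 1 + 1 + 1 = 6 ≡ 0 (mod 2).
s = (0, 1, 0, 0)^T — this equals column 4 of H (binary 0100), so error is at position 4.
Correct: flip bit 4 of r = 001011100110101 to get c = 001111100110101.


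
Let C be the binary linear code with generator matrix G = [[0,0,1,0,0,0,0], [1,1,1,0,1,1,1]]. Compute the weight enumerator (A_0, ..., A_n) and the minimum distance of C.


Weight distribution: A_0 = 1, A_1 = 1, A_5 = 1, A_6 = 1. Minimum distance d = 1.

Enumerate all 2^2 = 4 messages m ∈ F_2^2.
For each, compute codeword c = mG in F_2^7, then tally its weight.
  m = 00 → c = 0000000, weight = 0.
  m = 10 → c = 0010000, weight = 1.
  m = 01 → c = 1110111, weight = 6.
  m = 11 → c = 1100111, weight = 5.
Tally weights:
  weight 0: 1 codewords.
  weight 1: 1 codewords.
  weight 5: 1 codewords.
  weight 6: 1 codewords.
Minimum distance d = smallest w > 0 with A_w > 0 = 1.
Sanity: Σ A_w = 4 = 2^2 = 4 ✓.


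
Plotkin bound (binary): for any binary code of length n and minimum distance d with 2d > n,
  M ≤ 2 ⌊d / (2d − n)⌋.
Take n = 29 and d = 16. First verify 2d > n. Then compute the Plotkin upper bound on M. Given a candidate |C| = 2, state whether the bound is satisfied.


Plotkin bound M ≤ 10; given |C| = 2 ≤ bound (satisfied).

Check applicability: 2d = 32, n = 29.
2d − n = 3 > 0, so Plotkin applies.
Compute d/(2d−n) = 16/3 ≈ 5.3333.
⌊d/(2d−n)⌋ = 5.
Plotkin bound: M ≤ 2·5 = 10.
Given |C| = 2, check: satisfied.
This |C| is below the Plotkin bound.


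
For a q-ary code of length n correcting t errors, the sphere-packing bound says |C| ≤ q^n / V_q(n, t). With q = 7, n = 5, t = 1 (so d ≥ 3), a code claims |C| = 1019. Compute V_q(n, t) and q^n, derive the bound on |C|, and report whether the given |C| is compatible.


V_q(n, t) = 31, q^n = 16807, Hamming bound = 542, |C| = 1019 > bound (violated).

Step 1: Compute V_q(n, t) = Σ_{j=0}^1 C(n, j) (q−1)^j.
  j = 0: C(5,0)·(6)^0 = 1·1 = 1.
  j = 1: C(5,1)·(6)^1 = 5·6 = 30.
  V_q(n, t) = 1 + 30 = 31.
Step 2: q^n = 7^5 = 16807.
Step 3: Hamming bound ⌊q^n / V_q(n,t)⌋ = ⌊16807/31⌋ = 542.
Step 4: Compare |C| = 1019 to 542: violated.
The claimed |C| lies above the Hamming bound, so no 7-ary code of length 5 with d ≥ 3 can have 1019 codewords.


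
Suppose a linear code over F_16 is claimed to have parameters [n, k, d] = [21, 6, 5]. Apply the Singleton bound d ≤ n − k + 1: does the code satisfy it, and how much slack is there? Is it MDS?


Singleton RHS = n − k + 1 = 16, slack = 11, bound satisfied, not MDS.

Singleton bound: d ≤ n − k + 1.
Here n = 21, k = 6, so n − k + 1 = 16.
Given d = 5, check d ≤ 16: YES.
Slack = (n − k + 1) − d = 11.
The code is NOT MDS (slack = 11 > 0).
Description: the claimed parameters are [21, 6, 5]_16; such a code would be non-MDS.


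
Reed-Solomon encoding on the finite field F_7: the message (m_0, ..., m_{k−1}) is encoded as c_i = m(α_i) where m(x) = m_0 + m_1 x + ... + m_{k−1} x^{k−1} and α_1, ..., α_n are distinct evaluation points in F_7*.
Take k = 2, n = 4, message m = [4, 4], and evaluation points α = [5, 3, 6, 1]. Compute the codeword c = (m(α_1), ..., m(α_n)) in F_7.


c = [3, 2, 0, 1]

Message polynomial: m(x) = 4 + 4·x (mod 7).
For each evaluation point α_i, compute m(α_i) mod 7:
  α_1 = 5: Horner steps 4 → 3, so m(5) = 3.
  α_2 = 3: Horner steps 4 → 2, so m(3) = 2.
  α_3 = 6: Horner steps 4 → 0, so m(6) = 0.
  α_4 = 1: Horner steps 4 → 1, so m(1) = 1.
Codeword c = [3, 2, 0, 1] ∈ F_7^4.


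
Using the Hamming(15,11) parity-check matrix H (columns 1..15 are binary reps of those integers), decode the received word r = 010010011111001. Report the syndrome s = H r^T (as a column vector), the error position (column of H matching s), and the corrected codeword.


s = (0, 1, 0, 0)^T, error position = 4, corrected codeword c = 010110011111001

Compute s = H r^T mod 2 one row at a time:
  s_1 = 1 + 1 + 1 + 1 + 1 + 0 + 0 + 1 = 6 ≡ 0 (mod 2).
  s_2 = 0 + 1 + 0 + 0 + 1 + 0 + 0 + 1 = 3 ≡ 1 (mod 2).
  s_3 = 1 + 0 + 0 + 0 + 1 + 1 + 0 + 1 = 4 ≡ 0 (mod 2).
  s_4 = 0 + 0 + 1 + 0 + 1 + 1 + 0 + 1 = 4 ≡ 0 (mod 2).
s = (0, 1, 0, 0)^T — this equals column 4 of H (binary 0100), so error is at position 4.
Correct: flip bit 4 of r = 010010011111001 to get c = 010110011111001.


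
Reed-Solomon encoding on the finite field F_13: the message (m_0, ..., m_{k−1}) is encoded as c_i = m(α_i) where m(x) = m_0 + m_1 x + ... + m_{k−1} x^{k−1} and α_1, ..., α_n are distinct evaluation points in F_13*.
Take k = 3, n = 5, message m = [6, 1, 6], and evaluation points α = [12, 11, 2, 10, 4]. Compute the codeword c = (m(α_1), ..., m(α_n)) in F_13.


c = [11, 2, 6, 5, 2]

Message polynomial: m(x) = 6 + 1·x + 6·x^2 (mod 13).
For each evaluation point α_i, compute m(α_i) mod 13:
  α_1 = 12: Horner steps 6 → 8 → 11, so m(12) = 11.
  α_2 = 11: Horner steps 6 → 2 → 2, so m(11) = 2.
  α_3 = 2: Horner steps 6 → 0 → 6, so m(2) = 6.
  α_4 = 10: Horner steps 6 → 9 → 5, so m(10) = 5.
  α_5 = 4: Horner steps 6 → 12 → 2, so m(4) = 2.
Codeword c = [11, 2, 6, 5, 2] ∈ F_13^5.


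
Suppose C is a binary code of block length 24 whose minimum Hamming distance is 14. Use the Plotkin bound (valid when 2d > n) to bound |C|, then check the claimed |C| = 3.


Plotkin bound M ≤ 6; given |C| = 3 ≤ bound (satisfied).

Check applicability: 2d = 28, n = 24.
2d − n = 4 > 0, so Plotkin applies.
Compute d/(2d−n) = 14/4 ≈ 3.5000.
⌊d/(2d−n)⌋ = 3.
Plotkin bound: M ≤ 2·3 = 6.
Given |C| = 3, check: satisfied.
This |C| is below the Plotkin bound.


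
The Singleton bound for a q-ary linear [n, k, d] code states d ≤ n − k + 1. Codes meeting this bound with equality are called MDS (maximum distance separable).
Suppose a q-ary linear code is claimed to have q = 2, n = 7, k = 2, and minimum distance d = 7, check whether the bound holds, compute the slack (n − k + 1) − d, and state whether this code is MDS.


Singleton RHS = n − k + 1 = 6, slack = -1, bound violated (no such code; not MDS).

Singleton bound: d ≤ n − k + 1.
Here n = 7, k = 2, so n − k + 1 = 6.
Given d = 7, check d ≤ 6: NO.
Slack = (n − k + 1) − d = -1.
The slack is negative: d = 7 exceeds n − k + 1 = 6 by 1, so the Singleton bound is violated and no linear [7, 2, 7]_2 code can exist. In particular it is not MDS (MDS requires d = n − k + 1 exactly).
Description: the claimed parameters are [7, 2, 7]_2; such a code would be impossible (violates the Singleton bound).


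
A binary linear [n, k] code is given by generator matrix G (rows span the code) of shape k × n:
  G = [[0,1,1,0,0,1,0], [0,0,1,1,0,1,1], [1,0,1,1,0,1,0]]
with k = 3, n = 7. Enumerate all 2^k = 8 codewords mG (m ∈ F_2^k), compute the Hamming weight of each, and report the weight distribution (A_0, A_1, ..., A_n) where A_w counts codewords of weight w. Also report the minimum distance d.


Weight distribution: A_0 = 1, A_2 = 1, A_3 = 3, A_4 = 2, A_5 = 1. Minimum distance d = 2.

Enumerate all 2^3 = 8 messages m ∈ F_2^3.
For each, compute codeword c = mG in F_2^7, then tally its weight.
  m = 000 → c = 0000000, weight = 0.
  m = 100 → c = 0110010, weight = 3.
  m = 010 → c = 0011011, weight = 4.
  m = 110 → c = 0101001, weight = 3.
  m = 001 → c = 1011010, weight = 4.
  m = 101 → c = 1101000, weight = 3.
  m = 011 → c = 1000001, weight = 2.
  m = 111 → c = 1110011, weight = 5.
Tally weights:
  weight 0: 1 codewords.
  weight 2: 1 codewords.
  weight 3: 3 codewords.
  weight 4: 2 codewords.
  weight 5: 1 codewords.
Minimum distance d = smallest w > 0 with A_w > 0 = 2.
Sanity: Σ A_w = 8 = 2^3 = 8 ✓.


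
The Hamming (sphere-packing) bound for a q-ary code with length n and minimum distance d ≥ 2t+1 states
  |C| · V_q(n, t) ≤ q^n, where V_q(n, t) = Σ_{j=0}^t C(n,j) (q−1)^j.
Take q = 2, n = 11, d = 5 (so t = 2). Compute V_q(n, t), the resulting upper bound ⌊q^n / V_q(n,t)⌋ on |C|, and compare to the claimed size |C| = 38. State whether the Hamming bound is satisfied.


V_q(n, t) = 67, q^n = 2048, Hamming bound = 30, |C| = 38 > bound (violated).

Step 1: Compute V_q(n, t) = Σ_{j=0}^2 C(n, j) (q−1)^j.
  j = 0: C(11,0)·(1)^0 = 1·1 = 1.
  j = 1: C(11,1)·(1)^1 = 11·1 = 11.
  j = 2: C(11,2)·(1)^2 = 55·1 = 55.
  V_q(n, t) = 1 + 11 + 55 = 67.
Step 2: q^n = 2^11 = 2048.
Step 3: Hamming bound ⌊q^n / V_q(n,t)⌋ = ⌊2048/67⌋ = 30.
Step 4: Compare |C| = 38 to 30: violated.
The claimed |C| lies above the Hamming bound, so no 2-ary code of length 11 with d ≥ 5 can have 38 codewords.


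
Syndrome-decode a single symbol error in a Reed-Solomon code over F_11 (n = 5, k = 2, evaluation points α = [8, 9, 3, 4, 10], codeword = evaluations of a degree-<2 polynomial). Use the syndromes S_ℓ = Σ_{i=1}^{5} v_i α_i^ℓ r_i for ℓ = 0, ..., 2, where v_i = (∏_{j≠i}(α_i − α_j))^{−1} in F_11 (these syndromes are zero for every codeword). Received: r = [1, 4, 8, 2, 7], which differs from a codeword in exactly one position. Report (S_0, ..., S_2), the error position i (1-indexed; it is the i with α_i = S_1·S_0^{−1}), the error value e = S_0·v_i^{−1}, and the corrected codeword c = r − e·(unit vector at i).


S = (2, 8, 10), error at position 4, error magnitude e = 2, c = [1, 4, 8, 0, 7].

Step 1: column multipliers v_i = (∏_{j≠i}(α_i − α_j))^{−1} mod 11.
  i = 1 (α = 8): (8−9)(8−3)(8−4)(8−10) = (−1)·5·4·(−2) = 40 ≡ 7, so v_1 = 7^{−1} = 8 (mod 11).
  i = 2 (α = 9): (9−8)(9−3)(9−4)(9−10) = 1·6·5·(−1) = −30 ≡ 3, so v_2 = 3^{−1} = 4 (mod 11).
  i = 3 (α = 3): (3−8)(3−9)(3−4)(3−10) = (−5)·(−6)·(−1)·(−7) = 210 ≡ 1, so v_3 = 1^{−1} = 1 (mod 11).
  i = 4 (α = 4): (4−8)(4−9)(4−3)(4−10) = (−4)·(−5)·1·(−6) = −120 ≡ 1, so v_4 = 1^{−1} = 1 (mod 11).
  i = 5 (α = 10): (10−8)(10−9)(10−3)(10−4) = 2·1·7·6 = 84 ≡ 7, so v_5 = 7^{−1} = 8 (mod 11).
  v = [8, 4, 1, 1, 8].
Step 2: syndromes of r = [1, 4, 8, 2, 7] (all sums mod 11).
  S_0 = Σ v_i r_i = 8·1 + 4·4 + 1·8 + 1·2 + 8·7 = 90 ≡ 2.
  S_1 = Σ v_i α_i r_i = 8·8·1 + 4·9·4 + 1·3·8 + 1·4·2 + 8·10·7 = 800 ≡ 8.
  α_i^2 mod 11 = [9, 4, 9, 5, 1].
  S_2 = Σ v_i α_i^2 r_i = 8·9·1 + 4·4·4 + 1·9·8 + 1·5·2 + 8·1·7 = 274 ≡ 10.
  S = (2, 8, 10) ≠ 0, so r is not a codeword (an error is present).
Step 3: locate the error. For a single error e at position i, S_ℓ = v_i·e·α_i^ℓ, so α_err = S_1/S_0.
  S_0^{−1} = 2^{−1} = 6 (mod 11), so α_err = 8·6 = 48 ≡ 4 = α_4. Error position i = 4.
  Consistency check: S_2/S_1 = 10·7 = 70 ≡ 4 = α_err ✓ (single-error assumption holds).
Step 4: error magnitude e = S_0/v_4 = S_0·∏_{j≠4}(α_4 − α_j) = 2·1 = 2 ≡ 2 (mod 11).
Step 5: correct position 4: c_4 = r_4 − e = 2 − 2 ≡ 0 (mod 11). Hence c = [1, 4, 8, 0, 7].
  Check: interpolating c through the α_i gives m(x) = 10 + 3·x (degree < 2) with m(α_i) = c_i for every i, so c is indeed a codeword.


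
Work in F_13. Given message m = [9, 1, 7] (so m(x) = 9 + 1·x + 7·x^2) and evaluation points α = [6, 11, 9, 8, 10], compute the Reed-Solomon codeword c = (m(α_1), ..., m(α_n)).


c = [7, 9, 0, 10, 4]

Message polynomial: m(x) = 9 + 1·x + 7·x^2 (mod 13).
For each evaluation point α_i, compute m(α_i) mod 13:
  α_1 = 6: Horner steps 7 → 4 → 7, so m(6) = 7.
  α_2 = 11: Horner steps 7 → 0 → 9, so m(11) = 9.
  α_3 = 9: Horner steps 7 → 12 → 0, so m(9) = 0.
  α_4 = 8: Horner steps 7 → 5 → 10, so m(8) = 10.
  α_5 = 10: Horner steps 7 → 6 → 4, so m(10) = 4.
Codeword c = [7, 9, 0, 10, 4] ∈ F_13^5.
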